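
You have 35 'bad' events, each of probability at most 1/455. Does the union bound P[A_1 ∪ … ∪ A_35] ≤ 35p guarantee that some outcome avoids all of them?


Union bound: P[∪_{i=1}^{35} A_i] ≤ Σ_i P[A_i] ≤ 35·p = 35·(1/455) = 1/13.
Numerically: 1/13 ≈ 0.077.
Is 1/13 < 1? YES.
Since P[∪ A_i] ≤ 1/13 < 1, the complement has P[∩ A_i^c] ≥ 1 − 1/13 = 12/13 > 0, so some outcome avoids every A_i.

35·p = 1/13 ≈ 0.077; existence CERTIFIED by the union bound.


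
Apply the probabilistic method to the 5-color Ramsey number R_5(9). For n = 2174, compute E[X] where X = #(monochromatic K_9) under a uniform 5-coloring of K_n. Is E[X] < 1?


E[X] = C(2174, 9) · 5^{1 − 36} = 2940165687188920530702934 · 5^{−35} = 2940165687188920530702934/2910383045673370361328125.
As a reduced fraction: E[X] = 2940165687188920530702934/2910383045673370361328125 ≈ 1.0102332.
Is E[X] < 1? NO.
Since E[X] ≥ 1, the first-moment bound is inconclusive at n = 2174; it does NOT by itself certify R_5(9) > 2174.

E[X] = 2940165687188920530702934/2910383045673370361328125 ≈ 1.0102332; E[X] ≥ 1; first-moment method inconclusive here.


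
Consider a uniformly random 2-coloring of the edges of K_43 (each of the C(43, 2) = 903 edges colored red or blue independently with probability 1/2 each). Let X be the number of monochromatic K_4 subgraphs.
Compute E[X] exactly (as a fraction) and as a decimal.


Let X = Σ_S X_S over the C(43, 4) = 123410 subsets S of size 4, where X_S = 1 if the K_4 on S is monochromatic.
For a fixed S, the K_4 on S has C(4, 2) = 6 edges. P[all 6 edges red] = (1/2)^6, and likewise for blue, so P[monochromatic] = 2·(1/2)^6 = 2^{1 − 6} = 1/32.
By linearity: E[X] = C(43, 4) · 2^{1 − 6} = 123410 · 1/32 = 61705/16.
Numerically: E[X] ≈ 3856.562.

E[X] = C(43,4)·2^(1−C(4,2)) = 61705/16 ≈ 3856.562.


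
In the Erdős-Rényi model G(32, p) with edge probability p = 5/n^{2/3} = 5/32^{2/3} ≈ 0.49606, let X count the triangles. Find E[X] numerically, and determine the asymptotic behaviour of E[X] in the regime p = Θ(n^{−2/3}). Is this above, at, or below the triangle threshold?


Number of potential triangles: C(32, 3) = 4960.
Each occurs with probability p³ ≈ (0.49606)³ ≈ 1.2207031e-01.
By linearity: E[X] = C(32, 3)·p³ ≈ 4960 · 1.2207031e-01 ≈ 605.46875.
Since α = 2/3 < 1, p = c/n^{2/3} ≫ 1/n is above the triangle threshold p ~ 1/n. Asymptotically E[X] ~ (c³/6)·n^{3(1−α)} = (5³/6)·n^{1} → ∞; triangles are abundant w.h.p.

E[X] ≈ 605.46875; in regime p = Θ(1/n^{2/3}) E[X] diverges (above the triangle threshold p ~ 1/n).


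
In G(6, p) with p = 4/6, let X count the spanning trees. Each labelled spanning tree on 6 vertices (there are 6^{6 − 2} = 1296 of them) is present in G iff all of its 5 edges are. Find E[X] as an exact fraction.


K_6 has 6^{6 − 2} = 1296 labelled spanning trees.
For each such spanning tree H, let X_H = 1 if all 5 edges of H are present in G. Then P[X_H = 1] = p^{5} = (2/3)^{5} = 32/243.
By linearity: E[X] = Σ_H E[X_H] = 1296 · p^{5} = 1296 · 32/243 = 512/3.
Numerically: E[X] ≈ 171.

E[X] = 1296 · (2/3)^{5} = 512/3 ≈ 171.


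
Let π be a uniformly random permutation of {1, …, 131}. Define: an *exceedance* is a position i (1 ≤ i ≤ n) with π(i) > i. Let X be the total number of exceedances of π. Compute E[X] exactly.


Write X = Σ_{i=1}^{131} X_i, where X_i = 1_{π(i) > i}.
For each fixed i, π(i) is uniform over {1, …, 131} (marginal of a uniform permutation), so P[π(i) > i] = (n − i)/n. Summing: Σ_{i=1}^{131} (n − i)/n = (0 + 1 + … + 130)/131 = 131(131 − 1)/(2·131) = (131 − 1)/2.
Hence E[X] = Σ_{i=1}^{131} (131 − i)/131 = 65 ≈ 65.0000.

E[X] = 65 = 65.0000.


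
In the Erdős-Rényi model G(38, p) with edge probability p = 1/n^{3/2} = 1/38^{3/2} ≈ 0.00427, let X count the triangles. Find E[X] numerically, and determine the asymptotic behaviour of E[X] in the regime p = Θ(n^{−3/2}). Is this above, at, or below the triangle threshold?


Number of potential triangles: C(38, 3) = 8436.
Each occurs with probability p³ ≈ (0.00427)³ ≈ 7.77990e-08.
By linearity: E[X] = C(38, 3)·p³ ≈ 8436 · 7.77990e-08 ≈ 0.001.
Since α = 3/2 > 1, p = c/n^{3/2} = o(1/n) is below the triangle threshold p ~ 1/n. Asymptotically E[X] ~ (c³/6)·n^{3(1−α)} = (1³/6)·n^{-1.5} → 0, so by Markov's inequality G has no triangles w.h.p.

E[X] ≈ 0.001; in regime p = Θ(1/n^{3/2}) E[X] tends to 0 (below the triangle threshold p ~ 1/n).


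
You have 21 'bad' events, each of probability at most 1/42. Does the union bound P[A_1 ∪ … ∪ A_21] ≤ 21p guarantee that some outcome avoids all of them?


Union bound: P[∪_{i=1}^{21} A_i] ≤ Σ_i P[A_i] ≤ 21·p = 21·(1/42) = 1/2.
Numerically: 1/2 ≈ 0.5000000.
Is 1/2 < 1? YES.
Since P[∪ A_i] ≤ 1/2 < 1, the complement has P[∩ A_i^c] ≥ 1 − 1/2 = 1/2 > 0, so some outcome avoids every A_i.

21·p = 1/2 ≈ 0.5000000; existence CERTIFIED by the union bound.


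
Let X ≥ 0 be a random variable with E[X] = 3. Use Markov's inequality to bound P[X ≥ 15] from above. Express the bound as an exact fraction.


μ = E[X] = 3, a = 15.
Markov: P[X ≥ 15] ≤ μ/a = (3)/15 = 1/5.
Numerically: ≈ 0.2000.
(Since a = 15 > μ = 3.0000, the bound 1/5 is < 1 and informative.)

P[X ≥ 15] ≤ 1/5 ≈ 0.2000.


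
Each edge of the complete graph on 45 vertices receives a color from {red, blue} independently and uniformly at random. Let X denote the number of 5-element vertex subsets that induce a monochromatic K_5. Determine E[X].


Let X = Σ_S X_S over the C(45, 5) = 1221759 subsets S of size 5, where X_S = 1 if the K_5 on S is monochromatic.
For a fixed S, the K_5 on S has C(5, 2) = 10 edges. P[all 10 edges red] = (1/2)^10, and likewise for blue, so P[monochromatic] = 2·(1/2)^10 = 2^{1 − 10} = 1/512.
Summing: E[X] = C(45, 5) · 2^{1 − 10} = 1221759 · 1/512 = 1221759/512.
Numerically: E[X] ≈ 2386.248047.

E[X] = C(45,5)·2^(1−C(5,2)) = 1221759/512 ≈ 2386.248047.


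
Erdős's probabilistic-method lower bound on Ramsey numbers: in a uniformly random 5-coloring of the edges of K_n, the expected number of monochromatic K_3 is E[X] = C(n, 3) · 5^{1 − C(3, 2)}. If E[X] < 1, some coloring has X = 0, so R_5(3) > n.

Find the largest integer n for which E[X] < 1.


We need C(n, 3) · 5^{1 − 3} < 1, i.e. C(n, 3) < 5^{3 − 1} = 25.
Check values of n near the boundary:
  n = 3: C(3, 3) = 1; 1 < 25? YES
  n = 4: C(4, 3) = 4; 4 < 25? YES
  n = 5: C(5, 3) = 10; 10 < 25? YES
  n = 6: C(6, 3) = 20; 20 < 25? YES
  n = 7: C(7, 3) = 35; 35 < 25? NO
  n = 8: C(8, 3) = 56; 56 < 25? NO
  n = 9: C(9, 3) = 84; 84 < 25? NO
The largest n with C(n, 3) < 25 is n = 6 (where E[X] = 4/5 ≈ 0.800). Hence R_5(3) > 6, i.e. R_5(3) ≥ 7.

Largest n = 6; hence R_5(3) > 6.


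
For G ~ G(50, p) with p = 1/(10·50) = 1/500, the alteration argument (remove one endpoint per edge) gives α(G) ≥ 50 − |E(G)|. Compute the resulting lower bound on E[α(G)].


E[|E(G)|] = C(50, 2)·p = 1225 · (1/500) = 49/20.
E[α(G)] ≥ n − E[|E(G)|] = 50 − 49/20 = 951/20.
Numerically: ≈ 47.550.
(This is only a lower bound; the true E[α(G)] may be larger.)

E[α(G)] ≥ 951/20 ≈ 47.550.


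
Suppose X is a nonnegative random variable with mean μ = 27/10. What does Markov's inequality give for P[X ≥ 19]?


μ = E[X] = 27/10, a = 19.
Markov: P[X ≥ 19] ≤ μ/a = (27/10)/19 = 27/190.
Numerically: ≈ 0.1421.
(Since a = 19 > μ = 2.7000, the bound 27/190 is < 1 and informative.)

P[X ≥ 19] ≤ 27/190 ≈ 0.1421.


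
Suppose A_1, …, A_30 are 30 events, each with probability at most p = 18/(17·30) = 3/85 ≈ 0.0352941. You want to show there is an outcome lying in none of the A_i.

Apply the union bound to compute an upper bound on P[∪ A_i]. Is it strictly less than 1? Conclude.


Union bound: P[∪_{i=1}^{30} A_i] ≤ Σ_i P[A_i] ≤ 30·p = 30·(3/85) = 18/17.
Numerically: 18/17 ≈ 1.0588235.
Is 18/17 < 1? NO.
Since the bound 18/17 is ≥ 1, the union bound is uninformative here; it does NOT by itself certify existence.

30·p = 18/17 ≈ 1.0588235; existence NOT certified by the union bound.


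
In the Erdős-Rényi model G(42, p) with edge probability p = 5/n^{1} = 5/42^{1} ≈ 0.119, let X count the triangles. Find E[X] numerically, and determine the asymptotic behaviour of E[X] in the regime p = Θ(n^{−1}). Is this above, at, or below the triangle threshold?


Number of potential triangles: C(42, 3) = 11480.
Each occurs with probability p³ ≈ (0.119)³ ≈ 1.687183e-03.
By linearity: E[X] = C(42, 3)·p³ ≈ 11480 · 1.687183e-03 ≈ 19.3689.
Here α = 1, so p = 5/n is exactly at the triangle threshold p ~ 1/n. Asymptotically E[X] → c³/6 = 5³/6 = 125/6 ≈ 20.8333, a bounded constant. In this regime the triangle count is asymptotically Poisson(c³/6).

E[X] ≈ 19.3689; in regime p = Θ(1/n^{1}) E[X] stays bounded (at the triangle threshold p ~ 1/n).


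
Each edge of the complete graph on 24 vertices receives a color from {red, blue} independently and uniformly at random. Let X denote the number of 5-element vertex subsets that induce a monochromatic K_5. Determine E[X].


Let X = Σ_S X_S over the C(24, 5) = 42504 subsets S of size 5, where X_S = 1 if the K_5 on S is monochromatic.
For a fixed S, the K_5 on S has C(5, 2) = 10 edges. P[all 10 edges red] = (1/2)^10, and likewise for blue, so P[monochromatic] = 2·(1/2)^10 = 2^{1 − 10} = 1/512.
By linearity of expectation: E[X] = C(24, 5) · 2^{1 − 10} = 42504 · 1/512 = 5313/64.
Numerically: E[X] ≈ 83.016.

E[X] = C(24,5)·2^(1−C(5,2)) = 5313/64 ≈ 83.016.


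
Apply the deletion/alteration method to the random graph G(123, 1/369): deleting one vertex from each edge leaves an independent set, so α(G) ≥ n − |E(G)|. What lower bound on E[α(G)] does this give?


E[|E(G)|] = C(123, 2)·p = 7503 · (1/369) = 61/3.
E[α(G)] ≥ n − E[|E(G)|] = 123 − 61/3 = 308/3.
Numerically: ≈ 102.667.
(This is only a lower bound; the true E[α(G)] may be larger.)

E[α(G)] ≥ 308/3 ≈ 102.667.


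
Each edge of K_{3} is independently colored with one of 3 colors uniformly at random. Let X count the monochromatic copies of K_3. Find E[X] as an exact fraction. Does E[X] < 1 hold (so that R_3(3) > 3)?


E[X] = C(3, 3) · 3^{1 − 3} = 1 · 3^{−2} = 1/9.
As a reduced fraction: E[X] = 1/9 ≈ 0.111.
Is E[X] < 1? YES.
Since E[X] < 1, there exists a 3-coloring of K_{3} with no monochromatic K_3; hence R_3(3) > 3.

E[X] = 1/9 ≈ 0.111; E[X] < 1, so R_3(3) > 3.


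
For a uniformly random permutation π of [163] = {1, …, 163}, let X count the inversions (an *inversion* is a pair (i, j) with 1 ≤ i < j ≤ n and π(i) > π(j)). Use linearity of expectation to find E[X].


Write X = Σ X_I over the C(163, 2) = 13203 pairs i < j, with X_I the indicator of one inversion.
There are 13203 indicators.
For each fixed pair i < j, the values π(i) and π(j) are two distinct elements of {1, …, 163} in uniformly random order; by symmetry P[π(i) > π(j)] = 1/2.
By linearity: E[X] = 13203 · (1/2) = C(163, 2) · (1/2) = 13203/2 = 13203/2 ≈ 6601.500.

E[X] = 13203/2 = 6601.500.


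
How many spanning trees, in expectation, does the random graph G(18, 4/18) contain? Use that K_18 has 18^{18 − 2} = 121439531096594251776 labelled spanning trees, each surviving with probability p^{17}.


K_18 has 18^{18 − 2} = 121439531096594251776 labelled spanning trees.
For each such spanning tree H, let X_H = 1 if all 17 edges of H are present in G. Then P[X_H = 1] = p^{17} = (2/9)^{17} = 131072/16677181699666569.
Summing the indicators: E[X] = Σ_H E[X_H] = 121439531096594251776 · p^{17} = 121439531096594251776 · 131072/16677181699666569 = 8589934592/9.
Numerically: E[X] ≈ 9.54e+08.

E[X] = 121439531096594251776 · (2/9)^{17} = 8589934592/9 ≈ 9.54e+08.


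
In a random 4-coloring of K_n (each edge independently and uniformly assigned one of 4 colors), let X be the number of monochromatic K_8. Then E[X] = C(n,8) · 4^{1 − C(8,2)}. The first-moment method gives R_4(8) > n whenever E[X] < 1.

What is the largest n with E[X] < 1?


We need C(n, 8) · 4^{1 − 28} < 1, i.e. C(n, 8) < 4^{28 − 1} = 18014398509481984.
Check values of n near the boundary:
  n = 404: C(404, 8) = 16415071523485570; 16415071523485570 < 18014398509481984? YES
  n = 405: C(405, 8) = 16745853821188050; 16745853821188050 < 18014398509481984? YES
  n = 406: C(406, 8) = 17082453897995850; 17082453897995850 < 18014398509481984? YES
  n = 407: C(407, 8) = 17424959239309050; 17424959239309050 < 18014398509481984? YES
  n = 408: C(408, 8) = 17773458424095231; 17773458424095231 < 18014398509481984? YES
  n = 409: C(409, 8) = 18128041135797879; 18128041135797879 < 18014398509481984? NO
  n = 410: C(410, 8) = 18488798173326195; 18488798173326195 < 18014398509481984? NO
  n = 411: C(411, 8) = 18855821462126715; 18855821462126715 < 18014398509481984? NO
The largest n with C(n, 8) < 18014398509481984 is n = 408 (where E[X] = 17773458424095231/18014398509481984 ≈ 0.9866251). Hence R_4(8) > 408, i.e. R_4(8) ≥ 409.

Largest n = 408; hence R_4(8) > 408.


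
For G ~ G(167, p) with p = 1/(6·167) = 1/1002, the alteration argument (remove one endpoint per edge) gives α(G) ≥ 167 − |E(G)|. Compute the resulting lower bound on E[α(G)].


E[|E(G)|] = C(167, 2)·p = 13861 · (1/1002) = 83/6.
E[α(G)] ≥ n − E[|E(G)|] = 167 − 83/6 = 919/6.
Numerically: ≈ 153.167.
(This is only a lower bound; the true E[α(G)] may be larger.)

E[α(G)] ≥ 919/6 ≈ 153.167.


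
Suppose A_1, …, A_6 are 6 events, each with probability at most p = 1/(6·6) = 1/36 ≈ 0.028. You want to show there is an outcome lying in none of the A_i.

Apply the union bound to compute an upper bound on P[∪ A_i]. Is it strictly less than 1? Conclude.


Union bound: P[∪_{i=1}^{6} A_i] ≤ Σ_i P[A_i] ≤ 6·p = 6·(1/36) = 1/6.
Numerically: 1/6 ≈ 0.167.
Is 1/6 < 1? YES.
Since P[∪ A_i] ≤ 1/6 < 1, the complement has P[∩ A_i^c] ≥ 1 − 1/6 = 5/6 > 0, so some outcome avoids every A_i.

6·p = 1/6 ≈ 0.167; existence CERTIFIED by the union bound.


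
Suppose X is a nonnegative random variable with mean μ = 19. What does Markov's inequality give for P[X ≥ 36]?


μ = E[X] = 19, a = 36.
Markov: P[X ≥ 36] ≤ μ/a = (19)/36 = 19/36.
Numerically: ≈ 0.5278.
(Since a = 36 > μ = 19.0000, the bound 19/36 is < 1 and informative.)

P[X ≥ 36] ≤ 19/36 ≈ 0.5278.


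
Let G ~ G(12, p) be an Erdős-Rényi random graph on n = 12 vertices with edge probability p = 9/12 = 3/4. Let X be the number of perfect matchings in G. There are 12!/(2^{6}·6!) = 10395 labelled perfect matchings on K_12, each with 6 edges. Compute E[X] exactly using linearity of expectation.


K_12 has 12!/(2^{6}·6!) = 10395 labelled perfect matchings.
For each such perfect matching H, let X_H = 1 if all 6 edges of H are present in G. Then P[X_H = 1] = p^{6} = (3/4)^{6} = 729/4096.
By linearity: E[X] = Σ_H E[X_H] = 10395 · p^{6} = 10395 · 729/4096 = 7577955/4096.
Numerically: E[X] ≈ 1850.

E[X] = 10395 · (3/4)^{6} = 7577955/4096 ≈ 1850.


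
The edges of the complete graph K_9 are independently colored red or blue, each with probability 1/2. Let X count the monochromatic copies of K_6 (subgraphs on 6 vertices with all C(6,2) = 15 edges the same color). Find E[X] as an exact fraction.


Let X = Σ_S X_S over the C(9, 6) = 84 subsets S of size 6, where X_S = 1 if the K_6 on S is monochromatic.
For a fixed S, the K_6 on S has C(6, 2) = 15 edges. P[all 15 edges red] = (1/2)^15, and likewise for blue, so P[monochromatic] = 2·(1/2)^15 = 2^{1 − 15} = 1/16384.
Summing: E[X] = C(9, 6) · 2^{1 − 15} = 84 · 1/16384 = 21/4096.
Numerically: E[X] ≈ 0.0051.

E[X] = C(9,6)·2^(1−C(6,2)) = 21/4096 ≈ 0.0051.


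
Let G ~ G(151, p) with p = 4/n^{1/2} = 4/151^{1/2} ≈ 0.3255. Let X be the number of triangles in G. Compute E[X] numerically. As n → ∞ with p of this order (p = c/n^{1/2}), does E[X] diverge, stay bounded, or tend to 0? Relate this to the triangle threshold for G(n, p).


Number of potential triangles: C(151, 3) = 562475.
Each occurs with probability p³ ≈ (0.3255)³ ≈ 3.449170e-02.
By linearity: E[X] = C(151, 3)·p³ ≈ 562475 · 3.449170e-02 ≈ 19400.7169.
Since α = 1/2 < 1, p = c/n^{1/2} ≫ 1/n is above the triangle threshold p ~ 1/n. Asymptotically E[X] ~ (c³/6)·n^{3(1−α)} = (4³/6)·n^{1.5} → ∞; triangles are abundant w.h.p.

E[X] ≈ 19400.7169; in regime p = Θ(1/n^{1/2}) E[X] diverges (above the triangle threshold p ~ 1/n).


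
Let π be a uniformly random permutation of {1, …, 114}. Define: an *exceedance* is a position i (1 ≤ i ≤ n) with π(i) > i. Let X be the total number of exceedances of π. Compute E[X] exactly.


Write X = Σ_{i=1}^{114} X_i, where X_i = 1_{π(i) > i}.
For each fixed i, π(i) is uniform over {1, …, 114} (marginal of a uniform permutation), so P[π(i) > i] = (n − i)/n. Summing: Σ_{i=1}^{114} (n − i)/n = (0 + 1 + … + 113)/114 = 114(114 − 1)/(2·114) = (114 − 1)/2.
Hence E[X] = Σ_{i=1}^{114} (114 − i)/114 = 113/2 ≈ 56.5000.

E[X] = 113/2 = 56.5000.


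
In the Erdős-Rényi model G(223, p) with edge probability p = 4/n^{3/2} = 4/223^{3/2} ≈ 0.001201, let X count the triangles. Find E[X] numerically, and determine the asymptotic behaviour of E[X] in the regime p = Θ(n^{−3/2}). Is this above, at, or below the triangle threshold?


Number of potential triangles: C(223, 3) = 1823471.
Each occurs with probability p³ ≈ (0.001201)³ ≈ 1.733038e-09.
By linearity: E[X] = C(223, 3)·p³ ≈ 1823471 · 1.733038e-09 ≈ 0.0032.
Since α = 3/2 > 1, p = c/n^{3/2} = o(1/n) is below the triangle threshold p ~ 1/n. Asymptotically E[X] ~ (c³/6)·n^{3(1−α)} = (4³/6)·n^{-1.5} → 0, so by Markov's inequality G has no triangles w.h.p.

E[X] ≈ 0.0032; in regime p = Θ(1/n^{3/2}) E[X] tends to 0 (below the triangle threshold p ~ 1/n).


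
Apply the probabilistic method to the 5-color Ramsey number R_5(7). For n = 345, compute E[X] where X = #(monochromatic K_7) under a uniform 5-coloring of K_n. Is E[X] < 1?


E[X] = C(345, 7) · 5^{1 − 21} = 108567596033820 · 5^{−20} = 108567596033820/95367431640625.
As a reduced fraction: E[X] = 21713519206764/19073486328125 ≈ 1.1384.
Is E[X] < 1? NO.
Since E[X] ≥ 1, the first-moment bound is inconclusive at n = 345; it does NOT by itself certify R_5(7) > 345.

E[X] = 21713519206764/19073486328125 ≈ 1.1384; E[X] ≥ 1; first-moment method inconclusive here.


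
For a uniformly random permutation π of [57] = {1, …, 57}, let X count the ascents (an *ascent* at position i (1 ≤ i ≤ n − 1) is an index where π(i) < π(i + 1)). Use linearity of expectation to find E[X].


Write X = Σ X_I over i = 1, …, 56, with X_I the indicator of one ascent.
There are 56 indicators.
For each fixed i, the pair (π(i), π(i+1)) is a uniformly random ordered pair of distinct values from {1, …, 57}; by symmetry P[π(i) < π(i+1)] = 1/2.
By linearity: E[X] = 56 · (1/2) = (57 − 1) · (1/2) = 28 ≈ 28.000000.

E[X] = 28 = 28.000000.


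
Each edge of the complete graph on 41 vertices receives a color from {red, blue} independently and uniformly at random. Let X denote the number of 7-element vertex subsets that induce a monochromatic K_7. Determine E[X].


Let X = Σ_S X_S over the C(41, 7) = 22481940 subsets S of size 7, where X_S = 1 if the K_7 on S is monochromatic.
For a fixed S, the K_7 on S has C(7, 2) = 21 edges. P[all 21 edges red] = (1/2)^21, and likewise for blue, so P[monochromatic] = 2·(1/2)^21 = 2^{1 − 21} = 1/1048576.
By linearity of expectation: E[X] = C(41, 7) · 2^{1 − 21} = 22481940 · 1/1048576 = 5620485/262144.
Numerically: E[X] ≈ 21.44045.

E[X] = C(41,7)·2^(1−C(7,2)) = 5620485/262144 ≈ 21.44045.


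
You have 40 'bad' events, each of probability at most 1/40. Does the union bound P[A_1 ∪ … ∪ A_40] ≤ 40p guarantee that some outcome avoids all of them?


Union bound: P[∪_{i=1}^{40} A_i] ≤ Σ_i P[A_i] ≤ 40·p = 40·(1/40) = 1.
Numerically: 1 ≈ 1.000000.
Is 1 < 1? NO.
Since the bound 1 is ≥ 1, the union bound is uninformative here; it does NOT by itself certify existence.

40·p = 1 ≈ 1.000000; existence NOT certified by the union bound.


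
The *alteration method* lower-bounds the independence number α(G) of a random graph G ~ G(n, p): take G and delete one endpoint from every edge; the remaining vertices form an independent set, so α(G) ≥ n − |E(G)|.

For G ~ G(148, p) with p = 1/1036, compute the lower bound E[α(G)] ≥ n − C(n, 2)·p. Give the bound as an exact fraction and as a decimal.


E[|E(G)|] = C(148, 2)·p = 10878 · (1/1036) = 21/2.
E[α(G)] ≥ n − E[|E(G)|] = 148 − 21/2 = 275/2.
Numerically: ≈ 137.500000.
(This is only a lower bound; the true E[α(G)] may be larger.)

E[α(G)] ≥ 275/2 ≈ 137.500000.


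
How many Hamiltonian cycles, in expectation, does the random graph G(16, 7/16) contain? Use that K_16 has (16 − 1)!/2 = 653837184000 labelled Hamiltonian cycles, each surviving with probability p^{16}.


K_16 has (16 − 1)!/2 = 653837184000 labelled Hamiltonian cycles.
For each such Hamiltonian cycle H, let X_H = 1 if all 16 edges of H are present in G. Then P[X_H = 1] = p^{16} = (7/16)^{16} = 33232930569601/18446744073709551616.
Summing the indicators: E[X] = Σ_H E[X_H] = 653837184000 · p^{16} = 653837184000 · 33232930569601/18446744073709551616 = 21219654042671322112875/18014398509481984.
Numerically: E[X] ≈ 1.18e+06.

E[X] = 653837184000 · (7/16)^{16} = 21219654042671322112875/18014398509481984 ≈ 1.18e+06.


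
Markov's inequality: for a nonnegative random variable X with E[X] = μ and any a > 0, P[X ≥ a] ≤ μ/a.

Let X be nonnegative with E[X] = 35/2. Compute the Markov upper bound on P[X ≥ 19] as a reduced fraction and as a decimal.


μ = E[X] = 35/2, a = 19.
Markov: P[X ≥ 19] ≤ μ/a = (35/2)/19 = 35/38.
Numerically: ≈ 0.92105.
(Since a = 19 > μ = 17.50000, the bound 35/38 is < 1 and informative.)

P[X ≥ 19] ≤ 35/38 ≈ 0.92105.


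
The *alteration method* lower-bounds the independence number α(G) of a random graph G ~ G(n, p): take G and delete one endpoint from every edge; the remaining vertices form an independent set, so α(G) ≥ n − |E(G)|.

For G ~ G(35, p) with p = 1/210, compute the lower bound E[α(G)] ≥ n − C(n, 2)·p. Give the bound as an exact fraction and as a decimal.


E[|E(G)|] = C(35, 2)·p = 595 · (1/210) = 17/6.
E[α(G)] ≥ n − E[|E(G)|] = 35 − 17/6 = 193/6.
Numerically: ≈ 32.167.
(This is only a lower bound; the true E[α(G)] may be larger.)

E[α(G)] ≥ 193/6 ≈ 32.167.


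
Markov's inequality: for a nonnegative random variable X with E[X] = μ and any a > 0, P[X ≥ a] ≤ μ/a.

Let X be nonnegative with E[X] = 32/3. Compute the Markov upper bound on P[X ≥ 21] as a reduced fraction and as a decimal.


μ = E[X] = 32/3, a = 21.
Markov: P[X ≥ 21] ≤ μ/a = (32/3)/21 = 32/63.
Numerically: ≈ 0.508.
(Since a = 21 > μ = 10.667, the bound 32/63 is < 1 and informative.)

P[X ≥ 21] ≤ 32/63 ≈ 0.508.


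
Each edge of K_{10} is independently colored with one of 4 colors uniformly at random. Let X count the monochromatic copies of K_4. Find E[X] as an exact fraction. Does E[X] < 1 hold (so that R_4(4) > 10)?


E[X] = C(10, 4) · 4^{1 − 6} = 210 · 4^{−5} = 210/1024.
As a reduced fraction: E[X] = 105/512 ≈ 0.2051.
Is E[X] < 1? YES.
Since E[X] < 1, there exists a 4-coloring of K_{10} with no monochromatic K_4; hence R_4(4) > 10.

E[X] = 105/512 ≈ 0.2051; E[X] < 1, so R_4(4) > 10.


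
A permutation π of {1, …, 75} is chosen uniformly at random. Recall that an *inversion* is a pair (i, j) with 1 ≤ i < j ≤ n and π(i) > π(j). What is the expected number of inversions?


Write X = Σ X_I over the C(75, 2) = 2775 pairs i < j, with X_I the indicator of one inversion.
There are 2775 indicators.
For each fixed pair i < j, the values π(i) and π(j) are two distinct elements of {1, …, 75} in uniformly random order; by symmetry P[π(i) > π(j)] = 1/2.
By linearity: E[X] = 2775 · (1/2) = C(75, 2) · (1/2) = 2775/2 = 2775/2 ≈ 1387.500.

E[X] = 2775/2 = 1387.500.


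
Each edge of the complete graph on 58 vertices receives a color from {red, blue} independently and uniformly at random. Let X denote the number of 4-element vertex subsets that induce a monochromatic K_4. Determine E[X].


Let X = Σ_S X_S over the C(58, 4) = 424270 subsets S of size 4, where X_S = 1 if the K_4 on S is monochromatic.
For a fixed S, the K_4 on S has C(4, 2) = 6 edges. P[all 6 edges red] = (1/2)^6, and likewise for blue, so P[monochromatic] = 2·(1/2)^6 = 2^{1 − 6} = 1/32.
By linearity: E[X] = C(58, 4) · 2^{1 − 6} = 424270 · 1/32 = 212135/16.
Numerically: E[X] ≈ 13258.43750.

E[X] = C(58,4)·2^(1−C(4,2)) = 212135/16 ≈ 13258.43750.


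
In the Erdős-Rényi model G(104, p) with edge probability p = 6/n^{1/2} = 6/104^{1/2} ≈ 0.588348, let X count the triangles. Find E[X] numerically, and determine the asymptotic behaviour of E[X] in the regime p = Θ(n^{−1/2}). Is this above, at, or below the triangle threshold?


Number of potential triangles: C(104, 3) = 182104.
Each occurs with probability p³ ≈ (0.588348)³ ≈ 2.03659063e-01.
By linearity: E[X] = C(104, 3)·p³ ≈ 182104 · 2.03659063e-01 ≈ 37087.130084.
Since α = 1/2 < 1, p = c/n^{1/2} ≫ 1/n is above the triangle threshold p ~ 1/n. Asymptotically E[X] ~ (c³/6)·n^{3(1−α)} = (6³/6)·n^{1.5} → ∞; triangles are abundant w.h.p.

E[X] ≈ 37087.130084; in regime p = Θ(1/n^{1/2}) E[X] diverges (above the triangle threshold p ~ 1/n).


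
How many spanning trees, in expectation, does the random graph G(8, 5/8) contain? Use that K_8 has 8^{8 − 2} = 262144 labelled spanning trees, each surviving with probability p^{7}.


K_8 has 8^{8 − 2} = 262144 labelled spanning trees.
For each such spanning tree H, let X_H = 1 if all 7 edges of H are present in G. Then P[X_H = 1] = p^{7} = (5/8)^{7} = 78125/2097152.
Summing the indicators: E[X] = Σ_H E[X_H] = 262144 · p^{7} = 262144 · 78125/2097152 = 78125/8.
Numerically: E[X] ≈ 9765.6.

E[X] = 262144 · (5/8)^{7} = 78125/8 ≈ 9765.6.


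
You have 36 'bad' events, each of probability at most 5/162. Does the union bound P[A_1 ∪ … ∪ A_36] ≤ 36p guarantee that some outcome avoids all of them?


Union bound: P[∪_{i=1}^{36} A_i] ≤ Σ_i P[A_i] ≤ 36·p = 36·(5/162) = 10/9.
Numerically: 10/9 ≈ 1.1111.
Is 10/9 < 1? NO.
Since the bound 10/9 is ≥ 1, the union bound is uninformative here; it does NOT by itself certify existence.

36·p = 10/9 ≈ 1.1111; existence NOT certified by the union bound.


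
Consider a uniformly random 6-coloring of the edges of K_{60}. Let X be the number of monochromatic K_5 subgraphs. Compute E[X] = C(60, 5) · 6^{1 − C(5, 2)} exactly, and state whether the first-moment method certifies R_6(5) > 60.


E[X] = C(60, 5) · 6^{1 − 10} = 5461512 · 6^{−9} = 5461512/10077696.
As a reduced fraction: E[X] = 227563/419904 ≈ 0.542.
Is E[X] < 1? YES.
Since E[X] < 1, there exists a 6-coloring of K_{60} with no monochromatic K_5; hence R_6(5) > 60.

E[X] = 227563/419904 ≈ 0.542; E[X] < 1, so R_6(5) > 60.


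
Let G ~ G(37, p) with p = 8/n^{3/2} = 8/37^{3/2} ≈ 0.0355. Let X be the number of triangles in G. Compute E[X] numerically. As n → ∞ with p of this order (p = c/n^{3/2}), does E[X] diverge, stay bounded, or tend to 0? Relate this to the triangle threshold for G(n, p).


Number of potential triangles: C(37, 3) = 7770.
Each occurs with probability p³ ≈ (0.0355)³ ≈ 4.49120e-05.
By linearity: E[X] = C(37, 3)·p³ ≈ 7770 · 4.49120e-05 ≈ 0.349.
Since α = 3/2 > 1, p = c/n^{3/2} = o(1/n) is below the triangle threshold p ~ 1/n. Asymptotically E[X] ~ (c³/6)·n^{3(1−α)} = (8³/6)·n^{-1.5} → 0, so by Markov's inequality G has no triangles w.h.p.

E[X] ≈ 0.349; in regime p = Θ(1/n^{3/2}) E[X] tends to 0 (below the triangle threshold p ~ 1/n).


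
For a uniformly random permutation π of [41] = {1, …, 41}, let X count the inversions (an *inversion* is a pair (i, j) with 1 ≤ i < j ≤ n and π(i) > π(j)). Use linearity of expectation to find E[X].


Write X = Σ X_I over the C(41, 2) = 820 pairs i < j, with X_I the indicator of one inversion.
There are 820 indicators.
For each fixed pair i < j, the values π(i) and π(j) are two distinct elements of {1, …, 41} in uniformly random order; by symmetry P[π(i) > π(j)] = 1/2.
By linearity: E[X] = 820 · (1/2) = C(41, 2) · (1/2) = 820/2 = 410 ≈ 410.0000.

E[X] = 410 = 410.0000.


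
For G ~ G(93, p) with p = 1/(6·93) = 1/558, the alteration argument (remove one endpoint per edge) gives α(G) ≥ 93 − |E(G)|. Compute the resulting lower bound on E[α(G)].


E[|E(G)|] = C(93, 2)·p = 4278 · (1/558) = 23/3.
E[α(G)] ≥ n − E[|E(G)|] = 93 − 23/3 = 256/3.
Numerically: ≈ 85.333.
(This is only a lower bound; the true E[α(G)] may be larger.)

E[α(G)] ≥ 256/3 ≈ 85.333.


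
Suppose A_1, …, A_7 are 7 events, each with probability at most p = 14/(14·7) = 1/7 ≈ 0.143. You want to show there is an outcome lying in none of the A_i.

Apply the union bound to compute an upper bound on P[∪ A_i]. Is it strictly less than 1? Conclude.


Union bound: P[∪_{i=1}^{7} A_i] ≤ Σ_i P[A_i] ≤ 7·p = 7·(1/7) = 1.
Numerically: 1 ≈ 1.000.
Is 1 < 1? NO.
Since the bound 1 is ≥ 1, the union bound is uninformative here; it does NOT by itself certify existence.

7·p = 1 ≈ 1.000; existence NOT certified by the union bound.


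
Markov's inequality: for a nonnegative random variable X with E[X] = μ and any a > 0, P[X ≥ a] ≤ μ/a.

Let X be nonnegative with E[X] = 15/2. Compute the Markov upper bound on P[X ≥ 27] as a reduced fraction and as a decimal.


μ = E[X] = 15/2, a = 27.
Markov: P[X ≥ 27] ≤ μ/a = (15/2)/27 = 5/18.
Numerically: ≈ 0.278.
(Since a = 27 > μ = 7.500, the bound 5/18 is < 1 and informative.)

P[X ≥ 27] ≤ 5/18 ≈ 0.278.


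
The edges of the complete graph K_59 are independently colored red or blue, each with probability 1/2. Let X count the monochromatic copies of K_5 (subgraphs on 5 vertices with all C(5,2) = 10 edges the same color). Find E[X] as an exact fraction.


Let X = Σ_S X_S over the C(59, 5) = 5006386 subsets S of size 5, where X_S = 1 if the K_5 on S is monochromatic.
For a fixed S, the K_5 on S has C(5, 2) = 10 edges. P[all 10 edges red] = (1/2)^10, and likewise for blue, so P[monochromatic] = 2·(1/2)^10 = 2^{1 − 10} = 1/512.
By linearity of expectation: E[X] = C(59, 5) · 2^{1 − 10} = 5006386 · 1/512 = 2503193/256.
Numerically: E[X] ≈ 9778.0977.

E[X] = C(59,5)·2^(1−C(5,2)) = 2503193/256 ≈ 9778.0977.


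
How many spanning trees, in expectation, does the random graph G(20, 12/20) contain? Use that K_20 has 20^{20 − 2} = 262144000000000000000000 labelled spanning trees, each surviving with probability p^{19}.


K_20 has 20^{20 − 2} = 262144000000000000000000 labelled spanning trees.
For each such spanning tree H, let X_H = 1 if all 19 edges of H are present in G. Then P[X_H = 1] = p^{19} = (3/5)^{19} = 1162261467/19073486328125.
By linearity: E[X] = Σ_H E[X_H] = 262144000000000000000000 · p^{19} = 262144000000000000000000 · 1162261467/19073486328125 = 79869999842655731712/5.
Numerically: E[X] ≈ 1.597e+19.

E[X] = 262144000000000000000000 · (3/5)^{19} = 79869999842655731712/5 ≈ 1.597e+19.


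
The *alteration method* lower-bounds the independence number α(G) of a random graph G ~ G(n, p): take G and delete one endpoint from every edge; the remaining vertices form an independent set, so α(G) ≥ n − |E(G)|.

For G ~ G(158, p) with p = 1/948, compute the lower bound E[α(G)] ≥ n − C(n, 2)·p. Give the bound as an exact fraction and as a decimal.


E[|E(G)|] = C(158, 2)·p = 12403 · (1/948) = 157/12.
E[α(G)] ≥ n − E[|E(G)|] = 158 − 157/12 = 1739/12.
Numerically: ≈ 144.917.
(This is only a lower bound; the true E[α(G)] may be larger.)

E[α(G)] ≥ 1739/12 ≈ 144.917.


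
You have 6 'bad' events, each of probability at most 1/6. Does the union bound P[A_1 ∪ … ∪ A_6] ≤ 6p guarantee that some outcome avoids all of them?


Union bound: P[∪_{i=1}^{6} A_i] ≤ Σ_i P[A_i] ≤ 6·p = 6·(1/6) = 1.
Numerically: 1 ≈ 1.0000000.
Is 1 < 1? NO.
Since the bound 1 is ≥ 1, the union bound is uninformative here; it does NOT by itself certify existence.

6·p = 1 ≈ 1.0000000; existence NOT certified by the union bound.


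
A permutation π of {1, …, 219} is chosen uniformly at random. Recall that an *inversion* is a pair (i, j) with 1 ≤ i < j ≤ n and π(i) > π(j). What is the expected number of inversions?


Write X = Σ X_I over the C(219, 2) = 23871 pairs i < j, with X_I the indicator of one inversion.
There are 23871 indicators.
For each fixed pair i < j, the values π(i) and π(j) are two distinct elements of {1, …, 219} in uniformly random order; by symmetry P[π(i) > π(j)] = 1/2.
By linearity: E[X] = 23871 · (1/2) = C(219, 2) · (1/2) = 23871/2 = 23871/2 ≈ 11935.50000.

E[X] = 23871/2 = 11935.50000.


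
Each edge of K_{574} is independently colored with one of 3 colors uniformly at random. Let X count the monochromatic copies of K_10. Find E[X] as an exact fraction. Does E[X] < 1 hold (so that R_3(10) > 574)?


E[X] = C(574, 10) · 3^{1 − 45} = 988824035203816502691 · 3^{−44} = 988824035203816502691/984770902183611232881.
As a reduced fraction: E[X] = 109869337244868500299/109418989131512359209 ≈ 1.00412.
Is E[X] < 1? NO.
Since E[X] ≥ 1, the first-moment bound is inconclusive at n = 574; it does NOT by itself certify R_3(10) > 574.

E[X] = 109869337244868500299/109418989131512359209 ≈ 1.00412; E[X] ≥ 1; first-moment method inconclusive here.


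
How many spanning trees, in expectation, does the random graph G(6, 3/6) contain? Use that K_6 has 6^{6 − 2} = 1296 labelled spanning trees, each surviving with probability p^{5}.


K_6 has 6^{6 − 2} = 1296 labelled spanning trees.
For each such spanning tree H, let X_H = 1 if all 5 edges of H are present in G. Then P[X_H = 1] = p^{5} = (1/2)^{5} = 1/32.
Summing the indicators: E[X] = Σ_H E[X_H] = 1296 · p^{5} = 1296 · 1/32 = 81/2.
Numerically: E[X] ≈ 40.5.

E[X] = 1296 · (1/2)^{5} = 81/2 ≈ 40.5.


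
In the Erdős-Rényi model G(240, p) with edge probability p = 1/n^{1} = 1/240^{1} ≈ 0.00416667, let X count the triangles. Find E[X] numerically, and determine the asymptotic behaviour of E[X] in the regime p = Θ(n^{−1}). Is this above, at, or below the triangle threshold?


Number of potential triangles: C(240, 3) = 2275280.
Each occurs with probability p³ ≈ (0.00416667)³ ≈ 7.23379630e-08.
By linearity: E[X] = C(240, 3)·p³ ≈ 2275280 · 7.23379630e-08 ≈ 0.164589.
Here α = 1, so p = 1/n is exactly at the triangle threshold p ~ 1/n. Asymptotically E[X] → c³/6 = 1³/6 = 1/6 ≈ 0.166667, a bounded constant. In this regime the triangle count is asymptotically Poisson(c³/6).

E[X] ≈ 0.164589; in regime p = Θ(1/n^{1}) E[X] stays bounded (at the triangle threshold p ~ 1/n).


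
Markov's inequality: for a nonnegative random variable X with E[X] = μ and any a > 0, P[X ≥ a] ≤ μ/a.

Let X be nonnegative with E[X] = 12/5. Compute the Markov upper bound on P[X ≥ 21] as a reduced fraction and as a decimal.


μ = E[X] = 12/5, a = 21.
Markov: P[X ≥ 21] ≤ μ/a = (12/5)/21 = 4/35.
Numerically: ≈ 0.114286.
(Since a = 21 > μ = 2.400000, the bound 4/35 is < 1 and informative.)

P[X ≥ 21] ≤ 4/35 ≈ 0.114286.


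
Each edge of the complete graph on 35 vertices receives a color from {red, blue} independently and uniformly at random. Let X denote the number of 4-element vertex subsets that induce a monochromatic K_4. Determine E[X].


Let X = Σ_S X_S over the C(35, 4) = 52360 subsets S of size 4, where X_S = 1 if the K_4 on S is monochromatic.
For a fixed S, the K_4 on S has C(4, 2) = 6 edges. P[all 6 edges red] = (1/2)^6, and likewise for blue, so P[monochromatic] = 2·(1/2)^6 = 2^{1 − 6} = 1/32.
By linearity of expectation: E[X] = C(35, 4) · 2^{1 − 6} = 52360 · 1/32 = 6545/4.
Numerically: E[X] ≈ 1636.2500.

E[X] = C(35,4)·2^(1−C(4,2)) = 6545/4 ≈ 1636.2500.


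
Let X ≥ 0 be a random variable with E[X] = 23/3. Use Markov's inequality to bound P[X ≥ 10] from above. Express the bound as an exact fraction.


μ = E[X] = 23/3, a = 10.
Markov: P[X ≥ 10] ≤ μ/a = (23/3)/10 = 23/30.
Numerically: ≈ 0.766667.
(Since a = 10 > μ = 7.666667, the bound 23/30 is < 1 and informative.)

P[X ≥ 10] ≤ 23/30 ≈ 0.766667.


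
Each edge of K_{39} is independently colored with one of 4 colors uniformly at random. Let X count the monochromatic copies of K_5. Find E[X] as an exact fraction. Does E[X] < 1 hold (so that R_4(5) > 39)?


E[X] = C(39, 5) · 4^{1 − 10} = 575757 · 4^{−9} = 575757/262144.
As a reduced fraction: E[X] = 575757/262144 ≈ 2.196.
Is E[X] < 1? NO.
Since E[X] ≥ 1, the first-moment bound is inconclusive at n = 39; it does NOT by itself certify R_4(5) > 39.

E[X] = 575757/262144 ≈ 2.196; E[X] ≥ 1; first-moment method inconclusive here.


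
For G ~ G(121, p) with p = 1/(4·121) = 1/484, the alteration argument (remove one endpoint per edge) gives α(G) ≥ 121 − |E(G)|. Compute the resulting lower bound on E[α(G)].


E[|E(G)|] = C(121, 2)·p = 7260 · (1/484) = 15.
E[α(G)] ≥ n − E[|E(G)|] = 121 − 15 = 106.
Numerically: ≈ 106.000000.
(This is only a lower bound; the true E[α(G)] may be larger.)

E[α(G)] ≥ 106 ≈ 106.000000.


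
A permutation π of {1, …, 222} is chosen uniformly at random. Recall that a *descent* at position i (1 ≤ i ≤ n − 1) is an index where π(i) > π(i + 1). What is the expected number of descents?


Write X = Σ X_I over i = 1, …, 221, with X_I the indicator of one descent.
There are 221 indicators.
For each fixed i, the pair (π(i), π(i+1)) is a uniformly random ordered pair of distinct values from {1, …, 222}; by symmetry P[π(i) > π(i+1)] = 1/2.
By linearity: E[X] = 221 · (1/2) = (222 − 1) · (1/2) = 221/2 ≈ 110.50000.

E[X] = 221/2 = 110.50000.


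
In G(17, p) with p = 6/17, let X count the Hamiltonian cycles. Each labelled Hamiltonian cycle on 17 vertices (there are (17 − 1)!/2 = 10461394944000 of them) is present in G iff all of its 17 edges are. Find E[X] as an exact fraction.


K_17 has (17 − 1)!/2 = 10461394944000 labelled Hamiltonian cycles.
For each such Hamiltonian cycle H, let X_H = 1 if all 17 edges of H are present in G. Then P[X_H = 1] = p^{17} = (6/17)^{17} = 16926659444736/827240261886336764177.
By linearity: E[X] = Σ_H E[X_H] = 10461394944000 · p^{17} = 10461394944000 · 16926659444736/827240261886336764177 = 177076469533971037814784000/827240261886336764177.
Numerically: E[X] ≈ 2.141e+05.

E[X] = 10461394944000 · (6/17)^{17} = 177076469533971037814784000/827240261886336764177 ≈ 2.141e+05.


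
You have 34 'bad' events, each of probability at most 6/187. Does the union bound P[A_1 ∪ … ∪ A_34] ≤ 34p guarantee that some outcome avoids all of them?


Union bound: P[∪_{i=1}^{34} A_i] ≤ Σ_i P[A_i] ≤ 34·p = 34·(6/187) = 12/11.
Numerically: 12/11 ≈ 1.09091.
Is 12/11 < 1? NO.
Since the bound 12/11 is ≥ 1, the union bound is uninformative here; it does NOT by itself certify existence.

34·p = 12/11 ≈ 1.09091; existence NOT certified by the union bound.


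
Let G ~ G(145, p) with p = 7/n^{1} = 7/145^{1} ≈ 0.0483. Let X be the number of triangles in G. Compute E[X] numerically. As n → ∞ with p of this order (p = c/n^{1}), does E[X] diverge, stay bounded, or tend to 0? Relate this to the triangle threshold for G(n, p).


Number of potential triangles: C(145, 3) = 497640.
Each occurs with probability p³ ≈ (0.0483)³ ≈ 1.12510e-04.
By linearity: E[X] = C(145, 3)·p³ ≈ 497640 · 1.12510e-04 ≈ 55.989.
Here α = 1, so p = 7/n is exactly at the triangle threshold p ~ 1/n. Asymptotically E[X] → c³/6 = 7³/6 = 343/6 ≈ 57.167, a bounded constant. In this regime the triangle count is asymptotically Poisson(c³/6).

E[X] ≈ 55.989; in regime p = Θ(1/n^{1}) E[X] stays bounded (at the triangle threshold p ~ 1/n).
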